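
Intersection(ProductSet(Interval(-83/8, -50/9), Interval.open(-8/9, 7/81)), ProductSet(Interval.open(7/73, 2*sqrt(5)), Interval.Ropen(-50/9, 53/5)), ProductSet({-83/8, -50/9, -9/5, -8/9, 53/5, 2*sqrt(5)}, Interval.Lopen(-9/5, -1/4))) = EmptySet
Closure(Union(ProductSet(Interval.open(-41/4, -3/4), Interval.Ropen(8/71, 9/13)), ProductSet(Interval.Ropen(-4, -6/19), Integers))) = Union(ProductSet({-41/4, -3/4}, Interval(8/71, 9/13)), ProductSet(Interval(-41/4, -3/4), {8/71, 9/13}), ProductSet(Interval.open(-41/4, -3/4), Interval.Ropen(8/71, 9/13)), ProductSet(Interval(-4, -6/19), Integers))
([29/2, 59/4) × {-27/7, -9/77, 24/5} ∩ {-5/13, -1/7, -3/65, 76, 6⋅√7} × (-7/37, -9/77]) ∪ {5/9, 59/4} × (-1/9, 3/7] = {5/9, 59/4} × (-1/9, 3/7]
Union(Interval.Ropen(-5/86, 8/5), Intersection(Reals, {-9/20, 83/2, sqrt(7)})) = Union({-9/20, 83/2, sqrt(7)}, Interval.Ropen(-5/86, 8/5))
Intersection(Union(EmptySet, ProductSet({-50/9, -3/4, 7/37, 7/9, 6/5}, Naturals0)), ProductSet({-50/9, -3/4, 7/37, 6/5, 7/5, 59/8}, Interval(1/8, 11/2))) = ProductSet({-50/9, -3/4, 7/37, 6/5}, Range(1, 6, 1))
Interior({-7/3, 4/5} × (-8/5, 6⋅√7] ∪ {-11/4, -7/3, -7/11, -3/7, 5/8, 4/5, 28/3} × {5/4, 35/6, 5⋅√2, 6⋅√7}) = ∅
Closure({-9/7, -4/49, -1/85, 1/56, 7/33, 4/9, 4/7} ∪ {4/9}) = {-9/7, -4/49, -1/85, 1/56, 7/33, 4/9, 4/7}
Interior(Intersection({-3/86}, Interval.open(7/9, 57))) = EmptySet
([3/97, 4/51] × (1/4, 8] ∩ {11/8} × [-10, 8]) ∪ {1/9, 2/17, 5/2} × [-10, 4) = {1/9, 2/17, 5/2} × [-10, 4)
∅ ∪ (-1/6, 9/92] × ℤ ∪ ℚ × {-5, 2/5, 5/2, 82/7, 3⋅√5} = ((-1/6, 9/92] × ℤ) ∪ (ℚ × {-5, 2/5, 5/2, 82/7, 3⋅√5})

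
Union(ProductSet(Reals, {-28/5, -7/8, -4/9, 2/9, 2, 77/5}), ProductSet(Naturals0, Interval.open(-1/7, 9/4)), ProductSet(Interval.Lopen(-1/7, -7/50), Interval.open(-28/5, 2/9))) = Union(ProductSet(Interval.Lopen(-1/7, -7/50), Interval.open(-28/5, 2/9)), ProductSet(Naturals0, Interval.open(-1/7, 9/4)), ProductSet(Reals, {-28/5, -7/8, -4/9, 2/9, 2, 77/5}))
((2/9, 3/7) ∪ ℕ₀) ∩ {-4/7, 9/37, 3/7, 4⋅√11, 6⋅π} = {9/37}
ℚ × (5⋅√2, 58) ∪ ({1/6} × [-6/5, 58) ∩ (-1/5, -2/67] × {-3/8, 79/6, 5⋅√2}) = ℚ × (5⋅√2, 58)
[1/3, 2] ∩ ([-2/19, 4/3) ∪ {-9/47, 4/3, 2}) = [1/3, 4/3] ∪ {2}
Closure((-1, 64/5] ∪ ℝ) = (-∞, ∞)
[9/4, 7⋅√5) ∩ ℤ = {3, 4, …, 15}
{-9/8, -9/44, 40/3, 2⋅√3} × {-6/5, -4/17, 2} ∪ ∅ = {-9/8, -9/44, 40/3, 2⋅√3} × {-6/5, -4/17, 2}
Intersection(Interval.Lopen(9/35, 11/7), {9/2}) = EmptySet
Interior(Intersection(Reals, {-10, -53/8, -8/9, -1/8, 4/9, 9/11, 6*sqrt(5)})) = EmptySet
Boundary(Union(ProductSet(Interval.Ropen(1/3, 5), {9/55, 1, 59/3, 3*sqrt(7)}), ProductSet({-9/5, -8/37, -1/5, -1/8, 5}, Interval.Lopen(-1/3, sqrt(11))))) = Union(ProductSet({-9/5, -8/37, -1/5, -1/8, 5}, Interval(-1/3, sqrt(11))), ProductSet(Interval(1/3, 5), {9/55, 1, 59/3, 3*sqrt(7)}))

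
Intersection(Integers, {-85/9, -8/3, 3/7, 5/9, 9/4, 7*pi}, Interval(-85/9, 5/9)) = EmptySet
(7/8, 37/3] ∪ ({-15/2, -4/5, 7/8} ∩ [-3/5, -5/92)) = (7/8, 37/3]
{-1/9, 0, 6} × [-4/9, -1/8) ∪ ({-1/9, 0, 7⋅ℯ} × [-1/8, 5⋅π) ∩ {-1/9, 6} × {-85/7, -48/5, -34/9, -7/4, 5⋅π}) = {-1/9, 0, 6} × [-4/9, -1/8)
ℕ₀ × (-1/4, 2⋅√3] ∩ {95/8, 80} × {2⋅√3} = {80} × {2⋅√3}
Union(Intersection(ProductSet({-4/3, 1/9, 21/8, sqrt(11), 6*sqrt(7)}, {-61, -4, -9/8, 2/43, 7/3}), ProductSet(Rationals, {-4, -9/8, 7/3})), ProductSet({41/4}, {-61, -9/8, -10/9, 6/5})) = Union(ProductSet({41/4}, {-61, -9/8, -10/9, 6/5}), ProductSet({-4/3, 1/9, 21/8}, {-4, -9/8, 7/3}))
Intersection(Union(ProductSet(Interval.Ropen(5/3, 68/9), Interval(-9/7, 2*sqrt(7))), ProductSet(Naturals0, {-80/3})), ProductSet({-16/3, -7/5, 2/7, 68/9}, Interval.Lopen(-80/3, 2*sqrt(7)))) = EmptySet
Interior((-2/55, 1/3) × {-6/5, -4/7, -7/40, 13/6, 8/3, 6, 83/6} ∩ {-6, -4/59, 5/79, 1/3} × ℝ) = ∅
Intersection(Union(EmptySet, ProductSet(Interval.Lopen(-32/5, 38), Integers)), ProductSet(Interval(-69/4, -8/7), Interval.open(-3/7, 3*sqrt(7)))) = ProductSet(Interval.Lopen(-32/5, -8/7), Range(0, 8, 1))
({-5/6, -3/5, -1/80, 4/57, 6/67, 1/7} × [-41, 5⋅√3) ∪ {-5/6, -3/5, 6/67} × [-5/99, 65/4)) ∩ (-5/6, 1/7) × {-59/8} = {-3/5, -1/80, 4/57, 6/67} × {-59/8}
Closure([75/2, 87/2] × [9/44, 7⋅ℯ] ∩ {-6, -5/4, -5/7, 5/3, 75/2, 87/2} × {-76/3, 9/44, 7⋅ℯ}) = {75/2, 87/2} × {9/44, 7⋅ℯ}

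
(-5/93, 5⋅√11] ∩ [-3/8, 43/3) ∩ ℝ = (-5/93, 43/3)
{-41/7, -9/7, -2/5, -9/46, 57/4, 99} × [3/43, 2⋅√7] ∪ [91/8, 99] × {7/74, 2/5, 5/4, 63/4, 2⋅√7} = ([91/8, 99] × {7/74, 2/5, 5/4, 63/4, 2⋅√7}) ∪ ({-41/7, -9/7, -2/5, -9/46, 57/4, 99} × [3/43, 2⋅√7])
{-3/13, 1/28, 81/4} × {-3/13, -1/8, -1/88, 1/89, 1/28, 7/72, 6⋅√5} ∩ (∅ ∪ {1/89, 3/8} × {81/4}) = ∅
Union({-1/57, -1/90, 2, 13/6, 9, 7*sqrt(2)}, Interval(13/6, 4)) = Union({-1/57, -1/90, 2, 9, 7*sqrt(2)}, Interval(13/6, 4))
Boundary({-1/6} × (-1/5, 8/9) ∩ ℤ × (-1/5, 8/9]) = ∅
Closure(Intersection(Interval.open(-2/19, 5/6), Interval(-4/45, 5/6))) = Interval(-4/45, 5/6)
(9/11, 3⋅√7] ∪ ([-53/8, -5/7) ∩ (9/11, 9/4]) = (9/11, 3⋅√7]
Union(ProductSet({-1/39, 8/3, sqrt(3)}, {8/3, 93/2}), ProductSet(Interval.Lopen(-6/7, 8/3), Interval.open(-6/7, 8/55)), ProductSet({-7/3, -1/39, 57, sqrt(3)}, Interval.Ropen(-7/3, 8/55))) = Union(ProductSet({-1/39, 8/3, sqrt(3)}, {8/3, 93/2}), ProductSet({-7/3, -1/39, 57, sqrt(3)}, Interval.Ropen(-7/3, 8/55)), ProductSet(Interval.Lopen(-6/7, 8/3), Interval.open(-6/7, 8/55)))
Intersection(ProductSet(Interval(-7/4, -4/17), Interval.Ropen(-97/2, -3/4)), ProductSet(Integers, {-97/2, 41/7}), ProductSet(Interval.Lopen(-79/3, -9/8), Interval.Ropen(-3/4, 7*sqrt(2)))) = EmptySet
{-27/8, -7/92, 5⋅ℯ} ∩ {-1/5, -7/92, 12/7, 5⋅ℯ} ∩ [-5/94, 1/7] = ∅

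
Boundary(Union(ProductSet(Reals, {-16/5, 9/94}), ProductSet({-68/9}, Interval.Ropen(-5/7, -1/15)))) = Union(ProductSet({-68/9}, Interval(-5/7, -1/15)), ProductSet(Reals, {-16/5, 9/94}))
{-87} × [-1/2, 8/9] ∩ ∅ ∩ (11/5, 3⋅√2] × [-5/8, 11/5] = ∅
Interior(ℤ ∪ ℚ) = ∅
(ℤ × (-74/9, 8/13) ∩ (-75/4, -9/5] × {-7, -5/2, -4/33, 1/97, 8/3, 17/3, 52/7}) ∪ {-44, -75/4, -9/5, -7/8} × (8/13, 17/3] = ({-18, -17, …, -2} × {-7, -5/2, -4/33, 1/97}) ∪ ({-44, -75/4, -9/5, -7/8} × (8/13, 17/3])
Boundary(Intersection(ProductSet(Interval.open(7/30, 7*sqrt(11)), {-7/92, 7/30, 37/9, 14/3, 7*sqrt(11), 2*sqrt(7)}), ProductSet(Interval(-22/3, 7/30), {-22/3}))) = EmptySet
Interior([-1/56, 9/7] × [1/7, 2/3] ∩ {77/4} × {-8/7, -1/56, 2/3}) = ∅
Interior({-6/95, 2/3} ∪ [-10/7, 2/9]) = (-10/7, 2/9)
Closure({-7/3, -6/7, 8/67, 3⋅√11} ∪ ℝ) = ℝ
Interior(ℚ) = ∅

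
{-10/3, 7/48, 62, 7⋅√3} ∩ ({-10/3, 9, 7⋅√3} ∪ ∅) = {-10/3, 7⋅√3}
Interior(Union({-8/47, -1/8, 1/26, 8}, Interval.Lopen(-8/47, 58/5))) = Interval.open(-8/47, 58/5)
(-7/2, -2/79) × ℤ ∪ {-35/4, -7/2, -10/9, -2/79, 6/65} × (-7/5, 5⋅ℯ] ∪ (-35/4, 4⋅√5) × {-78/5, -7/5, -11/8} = ((-7/2, -2/79) × ℤ) ∪ ({-35/4, -7/2, -10/9, -2/79, 6/65} × (-7/5, 5⋅ℯ]) ∪ ((-35/4, 4⋅√5) × {-78/5, -7/5, -11/8})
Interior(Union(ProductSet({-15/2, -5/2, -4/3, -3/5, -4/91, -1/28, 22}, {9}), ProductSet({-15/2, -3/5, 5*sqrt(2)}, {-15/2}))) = EmptySet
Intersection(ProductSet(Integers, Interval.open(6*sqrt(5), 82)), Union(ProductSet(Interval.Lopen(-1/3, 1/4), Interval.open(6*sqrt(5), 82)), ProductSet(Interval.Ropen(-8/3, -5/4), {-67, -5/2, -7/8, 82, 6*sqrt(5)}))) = ProductSet(Range(0, 1, 1), Interval.open(6*sqrt(5), 82))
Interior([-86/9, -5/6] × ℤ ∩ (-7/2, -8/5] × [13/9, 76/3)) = ∅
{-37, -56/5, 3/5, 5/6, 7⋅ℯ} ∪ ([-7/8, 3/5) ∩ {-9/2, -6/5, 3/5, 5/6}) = {-37, -56/5, 3/5, 5/6, 7⋅ℯ}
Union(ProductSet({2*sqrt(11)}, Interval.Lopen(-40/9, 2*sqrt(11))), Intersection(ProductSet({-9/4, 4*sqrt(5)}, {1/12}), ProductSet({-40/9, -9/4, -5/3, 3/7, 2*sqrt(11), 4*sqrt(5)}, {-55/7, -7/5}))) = ProductSet({2*sqrt(11)}, Interval.Lopen(-40/9, 2*sqrt(11)))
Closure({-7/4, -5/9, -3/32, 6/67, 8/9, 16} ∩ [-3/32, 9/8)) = {-3/32, 6/67, 8/9}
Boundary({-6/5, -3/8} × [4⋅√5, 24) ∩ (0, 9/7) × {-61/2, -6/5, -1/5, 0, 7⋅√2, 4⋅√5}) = ∅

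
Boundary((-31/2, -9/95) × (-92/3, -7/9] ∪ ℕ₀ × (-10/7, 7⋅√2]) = ({-31/2, -9/95} × [-92/3, -7/9]) ∪ ([-31/2, -9/95] × {-92/3, -7/9}) ∪ (ℕ₀ × [-7/9, 7⋅√2]) ∪ (ℕ₀ \ (-31/2, -9/95) × [-10/7, 7⋅√2])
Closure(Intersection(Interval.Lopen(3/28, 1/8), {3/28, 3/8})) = EmptySet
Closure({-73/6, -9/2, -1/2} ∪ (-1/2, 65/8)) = {-73/6, -9/2} ∪ [-1/2, 65/8]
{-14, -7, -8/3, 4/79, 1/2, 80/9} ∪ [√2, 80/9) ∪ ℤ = ℤ ∪ {-8/3, 4/79, 1/2} ∪ [√2, 80/9]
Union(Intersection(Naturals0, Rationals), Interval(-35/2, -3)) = Union(Interval(-35/2, -3), Naturals0)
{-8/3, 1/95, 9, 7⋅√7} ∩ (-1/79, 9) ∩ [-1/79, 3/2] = {1/95}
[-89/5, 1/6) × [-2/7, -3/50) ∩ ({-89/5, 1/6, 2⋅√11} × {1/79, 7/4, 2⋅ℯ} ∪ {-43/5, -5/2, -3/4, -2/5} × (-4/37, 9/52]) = {-43/5, -5/2, -3/4, -2/5} × (-4/37, -3/50)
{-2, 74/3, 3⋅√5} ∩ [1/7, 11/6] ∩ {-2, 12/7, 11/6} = ∅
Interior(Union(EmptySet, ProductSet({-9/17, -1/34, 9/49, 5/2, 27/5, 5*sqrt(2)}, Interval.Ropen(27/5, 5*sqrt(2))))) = EmptySet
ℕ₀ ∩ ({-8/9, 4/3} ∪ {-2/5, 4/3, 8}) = {8}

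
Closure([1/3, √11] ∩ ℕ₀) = {1, 2, 3}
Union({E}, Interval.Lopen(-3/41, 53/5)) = Interval.Lopen(-3/41, 53/5)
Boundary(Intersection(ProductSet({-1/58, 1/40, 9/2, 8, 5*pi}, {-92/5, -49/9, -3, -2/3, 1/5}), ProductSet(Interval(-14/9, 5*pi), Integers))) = ProductSet({-1/58, 1/40, 9/2, 8, 5*pi}, {-3})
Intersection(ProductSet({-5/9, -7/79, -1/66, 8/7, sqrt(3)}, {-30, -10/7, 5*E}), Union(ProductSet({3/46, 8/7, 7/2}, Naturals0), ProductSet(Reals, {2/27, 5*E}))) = ProductSet({-5/9, -7/79, -1/66, 8/7, sqrt(3)}, {5*E})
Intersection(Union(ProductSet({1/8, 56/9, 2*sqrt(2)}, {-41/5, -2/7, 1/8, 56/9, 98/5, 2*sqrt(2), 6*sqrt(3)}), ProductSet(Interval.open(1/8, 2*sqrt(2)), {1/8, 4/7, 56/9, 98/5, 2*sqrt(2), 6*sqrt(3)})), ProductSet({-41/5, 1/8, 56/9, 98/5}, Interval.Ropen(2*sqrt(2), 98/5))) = ProductSet({1/8, 56/9}, {56/9, 2*sqrt(2), 6*sqrt(3)})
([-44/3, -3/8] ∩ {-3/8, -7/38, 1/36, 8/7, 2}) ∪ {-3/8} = {-3/8}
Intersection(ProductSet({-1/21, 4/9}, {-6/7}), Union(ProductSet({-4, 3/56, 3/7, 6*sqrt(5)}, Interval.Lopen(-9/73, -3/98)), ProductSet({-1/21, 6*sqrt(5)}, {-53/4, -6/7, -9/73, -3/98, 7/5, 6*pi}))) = ProductSet({-1/21}, {-6/7})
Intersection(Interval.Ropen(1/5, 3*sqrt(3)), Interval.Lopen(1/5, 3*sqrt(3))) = Interval.open(1/5, 3*sqrt(3))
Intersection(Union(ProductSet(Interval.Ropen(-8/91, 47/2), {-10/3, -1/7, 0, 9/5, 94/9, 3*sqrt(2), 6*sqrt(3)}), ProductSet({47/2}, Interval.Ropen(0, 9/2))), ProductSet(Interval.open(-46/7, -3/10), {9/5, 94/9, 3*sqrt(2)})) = EmptySet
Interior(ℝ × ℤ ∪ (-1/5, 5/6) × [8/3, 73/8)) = (-1/5, 5/6) × (({3, 4, …, 9} \ ℤ \ (8/3, 73/8)) ∪ (ℤ \ ({8/3, 73/8} ∪ (ℤ \ (8/3, 73/8)))) ∪ ((8/3, 73/8) \ ℤ \ (8/3, 73/8)) ∪ ({3, 4, …, 9} \ ({8/3, 73/8} ∪ (ℤ \ (8/3, 73/8)))))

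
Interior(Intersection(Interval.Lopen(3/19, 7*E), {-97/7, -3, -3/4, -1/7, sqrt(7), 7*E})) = EmptySet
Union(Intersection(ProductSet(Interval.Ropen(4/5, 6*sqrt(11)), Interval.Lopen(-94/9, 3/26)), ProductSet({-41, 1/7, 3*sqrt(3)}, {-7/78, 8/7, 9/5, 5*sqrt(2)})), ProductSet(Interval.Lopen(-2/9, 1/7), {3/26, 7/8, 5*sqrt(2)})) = Union(ProductSet({3*sqrt(3)}, {-7/78}), ProductSet(Interval.Lopen(-2/9, 1/7), {3/26, 7/8, 5*sqrt(2)}))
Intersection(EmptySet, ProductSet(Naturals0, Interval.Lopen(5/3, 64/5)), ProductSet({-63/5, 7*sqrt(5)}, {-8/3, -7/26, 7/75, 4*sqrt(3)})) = EmptySet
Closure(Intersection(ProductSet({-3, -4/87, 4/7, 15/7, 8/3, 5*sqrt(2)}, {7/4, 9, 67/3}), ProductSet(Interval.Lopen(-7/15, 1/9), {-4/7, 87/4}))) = EmptySet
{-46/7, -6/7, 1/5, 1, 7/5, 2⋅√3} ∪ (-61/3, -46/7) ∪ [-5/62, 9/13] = (-61/3, -46/7] ∪ {-6/7, 1, 7/5, 2⋅√3} ∪ [-5/62, 9/13]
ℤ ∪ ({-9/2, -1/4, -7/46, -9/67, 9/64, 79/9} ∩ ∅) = ℤ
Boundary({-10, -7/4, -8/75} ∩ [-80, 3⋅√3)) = {-10, -7/4, -8/75}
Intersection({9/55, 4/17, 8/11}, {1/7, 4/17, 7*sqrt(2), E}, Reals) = {4/17}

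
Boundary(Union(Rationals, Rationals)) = Reals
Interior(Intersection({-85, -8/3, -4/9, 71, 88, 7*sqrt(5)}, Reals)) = EmptySet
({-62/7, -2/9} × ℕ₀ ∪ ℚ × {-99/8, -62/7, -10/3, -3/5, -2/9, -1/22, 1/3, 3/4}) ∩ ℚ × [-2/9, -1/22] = ℚ × {-2/9, -1/22}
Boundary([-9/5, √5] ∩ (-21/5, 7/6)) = {-9/5, 7/6}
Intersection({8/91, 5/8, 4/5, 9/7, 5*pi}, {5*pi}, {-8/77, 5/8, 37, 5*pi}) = {5*pi}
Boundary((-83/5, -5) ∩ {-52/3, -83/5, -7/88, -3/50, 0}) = ∅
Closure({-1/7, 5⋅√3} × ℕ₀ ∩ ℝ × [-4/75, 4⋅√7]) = {-1/7, 5⋅√3} × {0, 1, …, 10}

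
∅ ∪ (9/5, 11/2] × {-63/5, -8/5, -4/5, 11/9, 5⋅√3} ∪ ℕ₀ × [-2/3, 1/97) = (ℕ₀ × [-2/3, 1/97)) ∪ ((9/5, 11/2] × {-63/5, -8/5, -4/5, 11/9, 5⋅√3})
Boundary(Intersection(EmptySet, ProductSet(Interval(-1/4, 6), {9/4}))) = EmptySet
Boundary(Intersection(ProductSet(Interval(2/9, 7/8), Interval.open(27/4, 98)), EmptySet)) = EmptySet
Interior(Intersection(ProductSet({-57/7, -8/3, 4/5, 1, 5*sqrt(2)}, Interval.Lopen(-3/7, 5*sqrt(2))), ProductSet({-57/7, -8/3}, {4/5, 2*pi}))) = EmptySet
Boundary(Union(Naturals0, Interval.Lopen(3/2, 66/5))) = Union(Complement(Naturals0, Interval.open(3/2, 66/5)), {3/2, 66/5})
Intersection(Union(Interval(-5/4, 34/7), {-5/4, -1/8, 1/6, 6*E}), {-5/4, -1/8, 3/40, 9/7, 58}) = {-5/4, -1/8, 3/40, 9/7}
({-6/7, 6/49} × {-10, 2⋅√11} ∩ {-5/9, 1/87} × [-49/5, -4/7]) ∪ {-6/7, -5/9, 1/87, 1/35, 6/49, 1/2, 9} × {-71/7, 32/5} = {-6/7, -5/9, 1/87, 1/35, 6/49, 1/2, 9} × {-71/7, 32/5}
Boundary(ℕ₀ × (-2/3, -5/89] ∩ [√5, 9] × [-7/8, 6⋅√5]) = {3, 4, …, 9} × [-2/3, -5/89]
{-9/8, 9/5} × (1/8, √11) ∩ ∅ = ∅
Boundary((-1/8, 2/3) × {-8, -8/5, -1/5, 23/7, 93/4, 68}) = [-1/8, 2/3] × {-8, -8/5, -1/5, 23/7, 93/4, 68}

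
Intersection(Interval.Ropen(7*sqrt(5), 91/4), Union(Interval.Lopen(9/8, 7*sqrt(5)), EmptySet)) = {7*sqrt(5)}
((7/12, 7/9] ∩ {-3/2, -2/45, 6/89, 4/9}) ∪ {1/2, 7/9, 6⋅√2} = {1/2, 7/9, 6⋅√2}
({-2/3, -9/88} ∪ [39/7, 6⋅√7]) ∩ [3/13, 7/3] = ∅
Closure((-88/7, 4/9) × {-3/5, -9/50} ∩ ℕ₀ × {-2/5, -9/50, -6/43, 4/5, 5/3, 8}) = {0} × {-9/50}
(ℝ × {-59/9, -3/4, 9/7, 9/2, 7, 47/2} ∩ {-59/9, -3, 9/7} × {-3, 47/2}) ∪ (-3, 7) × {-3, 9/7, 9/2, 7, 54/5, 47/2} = ({-59/9, -3, 9/7} × {47/2}) ∪ ((-3, 7) × {-3, 9/7, 9/2, 7, 54/5, 47/2})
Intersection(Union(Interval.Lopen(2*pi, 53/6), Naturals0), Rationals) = Union(Intersection(Interval.Lopen(2*pi, 53/6), Rationals), Naturals0)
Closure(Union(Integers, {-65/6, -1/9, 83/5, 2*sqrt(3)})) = Union({-65/6, -1/9, 83/5, 2*sqrt(3)}, Integers)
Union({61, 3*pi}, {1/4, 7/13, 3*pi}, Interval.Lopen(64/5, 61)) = Union({1/4, 7/13, 3*pi}, Interval.Lopen(64/5, 61))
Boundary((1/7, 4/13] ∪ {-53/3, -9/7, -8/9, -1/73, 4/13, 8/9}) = {-53/3, -9/7, -8/9, -1/73, 1/7, 4/13, 8/9}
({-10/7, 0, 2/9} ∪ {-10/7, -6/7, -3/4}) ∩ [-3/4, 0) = {-3/4}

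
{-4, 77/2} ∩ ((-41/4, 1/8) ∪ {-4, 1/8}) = {-4}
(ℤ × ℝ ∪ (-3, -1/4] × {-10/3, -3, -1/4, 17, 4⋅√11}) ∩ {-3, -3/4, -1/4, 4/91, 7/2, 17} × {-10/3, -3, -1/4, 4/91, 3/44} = ({-3/4, -1/4} × {-10/3, -3, -1/4}) ∪ ({-3, 17} × {-10/3, -3, -1/4, 4/91, 3/44})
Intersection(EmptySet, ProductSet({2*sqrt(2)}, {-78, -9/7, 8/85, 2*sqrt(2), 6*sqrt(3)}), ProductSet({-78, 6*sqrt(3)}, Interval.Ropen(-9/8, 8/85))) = EmptySet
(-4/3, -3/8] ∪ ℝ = (-∞, ∞)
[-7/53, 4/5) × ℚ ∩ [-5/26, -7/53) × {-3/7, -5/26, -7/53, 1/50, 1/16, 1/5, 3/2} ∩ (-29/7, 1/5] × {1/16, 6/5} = ∅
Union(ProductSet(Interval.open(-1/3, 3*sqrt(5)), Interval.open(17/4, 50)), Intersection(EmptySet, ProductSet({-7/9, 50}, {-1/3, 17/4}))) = ProductSet(Interval.open(-1/3, 3*sqrt(5)), Interval.open(17/4, 50))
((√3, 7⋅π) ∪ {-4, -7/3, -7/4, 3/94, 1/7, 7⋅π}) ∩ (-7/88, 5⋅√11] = {3/94, 1/7} ∪ (√3, 5⋅√11]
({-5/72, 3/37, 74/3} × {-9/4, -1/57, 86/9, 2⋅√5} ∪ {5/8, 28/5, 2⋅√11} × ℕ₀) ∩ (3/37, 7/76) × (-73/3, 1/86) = ∅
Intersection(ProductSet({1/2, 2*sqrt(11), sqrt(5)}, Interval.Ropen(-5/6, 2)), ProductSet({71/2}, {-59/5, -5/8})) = EmptySet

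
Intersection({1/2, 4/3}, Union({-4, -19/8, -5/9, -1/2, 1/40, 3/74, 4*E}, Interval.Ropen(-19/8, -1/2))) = EmptySet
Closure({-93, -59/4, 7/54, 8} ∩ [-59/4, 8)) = {-59/4, 7/54}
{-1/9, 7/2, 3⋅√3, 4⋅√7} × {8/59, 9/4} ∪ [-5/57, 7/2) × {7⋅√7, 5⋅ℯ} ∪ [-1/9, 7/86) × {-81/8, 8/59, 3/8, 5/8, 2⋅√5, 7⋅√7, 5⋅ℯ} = ([-5/57, 7/2) × {7⋅√7, 5⋅ℯ}) ∪ ({-1/9, 7/2, 3⋅√3, 4⋅√7} × {8/59, 9/4}) ∪ ([-1/9, 7/86) × {-81/8, 8/59, 3/8, 5/8, 2⋅√5, 7⋅√7, 5⋅ℯ})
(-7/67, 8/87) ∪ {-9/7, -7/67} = {-9/7} ∪ [-7/67, 8/87)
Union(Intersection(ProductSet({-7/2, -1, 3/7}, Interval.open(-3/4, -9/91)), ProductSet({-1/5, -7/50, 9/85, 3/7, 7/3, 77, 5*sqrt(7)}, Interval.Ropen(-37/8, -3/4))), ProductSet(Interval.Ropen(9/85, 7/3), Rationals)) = ProductSet(Interval.Ropen(9/85, 7/3), Rationals)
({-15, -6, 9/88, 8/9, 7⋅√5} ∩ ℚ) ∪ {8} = {-15, -6, 9/88, 8/9, 8}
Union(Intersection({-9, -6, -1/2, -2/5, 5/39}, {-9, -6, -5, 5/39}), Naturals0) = Union({-9, -6, 5/39}, Naturals0)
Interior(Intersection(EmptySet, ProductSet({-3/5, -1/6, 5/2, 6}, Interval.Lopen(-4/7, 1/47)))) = EmptySet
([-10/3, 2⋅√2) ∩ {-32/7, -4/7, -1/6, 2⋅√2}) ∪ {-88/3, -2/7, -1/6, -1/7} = {-88/3, -4/7, -2/7, -1/6, -1/7}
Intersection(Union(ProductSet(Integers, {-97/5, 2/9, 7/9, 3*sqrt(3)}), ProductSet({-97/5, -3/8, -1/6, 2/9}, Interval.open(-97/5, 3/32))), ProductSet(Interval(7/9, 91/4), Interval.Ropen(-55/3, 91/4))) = ProductSet(Range(1, 23, 1), {2/9, 7/9, 3*sqrt(3)})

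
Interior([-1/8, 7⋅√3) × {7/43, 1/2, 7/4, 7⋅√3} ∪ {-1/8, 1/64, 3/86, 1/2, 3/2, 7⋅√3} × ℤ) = ∅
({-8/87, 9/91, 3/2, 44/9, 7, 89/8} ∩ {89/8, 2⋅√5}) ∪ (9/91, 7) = (9/91, 7) ∪ {89/8}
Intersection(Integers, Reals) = Integers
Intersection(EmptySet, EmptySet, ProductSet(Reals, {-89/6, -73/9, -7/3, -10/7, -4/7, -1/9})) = EmptySet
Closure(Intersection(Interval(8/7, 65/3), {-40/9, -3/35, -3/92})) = EmptySet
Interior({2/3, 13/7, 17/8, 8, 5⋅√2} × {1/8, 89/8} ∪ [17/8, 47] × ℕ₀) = ∅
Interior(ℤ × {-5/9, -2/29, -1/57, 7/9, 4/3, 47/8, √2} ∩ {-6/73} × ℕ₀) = ∅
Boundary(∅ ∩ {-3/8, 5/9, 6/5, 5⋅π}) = ∅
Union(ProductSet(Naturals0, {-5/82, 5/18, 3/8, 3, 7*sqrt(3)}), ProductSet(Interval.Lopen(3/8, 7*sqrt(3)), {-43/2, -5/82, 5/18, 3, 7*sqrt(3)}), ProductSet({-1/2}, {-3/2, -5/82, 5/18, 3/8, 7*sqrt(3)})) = Union(ProductSet({-1/2}, {-3/2, -5/82, 5/18, 3/8, 7*sqrt(3)}), ProductSet(Interval.Lopen(3/8, 7*sqrt(3)), {-43/2, -5/82, 5/18, 3, 7*sqrt(3)}), ProductSet(Naturals0, {-5/82, 5/18, 3/8, 3, 7*sqrt(3)}))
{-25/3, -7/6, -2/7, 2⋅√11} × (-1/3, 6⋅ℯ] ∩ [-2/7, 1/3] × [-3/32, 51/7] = {-2/7} × [-3/32, 51/7]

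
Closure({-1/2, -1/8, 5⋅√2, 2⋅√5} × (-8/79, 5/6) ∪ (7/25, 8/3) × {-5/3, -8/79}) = ([7/25, 8/3] × {-5/3, -8/79}) ∪ ({-1/2, -1/8, 5⋅√2, 2⋅√5} × [-8/79, 5/6])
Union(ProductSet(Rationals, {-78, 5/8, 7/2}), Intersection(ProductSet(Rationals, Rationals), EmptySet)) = ProductSet(Rationals, {-78, 5/8, 7/2})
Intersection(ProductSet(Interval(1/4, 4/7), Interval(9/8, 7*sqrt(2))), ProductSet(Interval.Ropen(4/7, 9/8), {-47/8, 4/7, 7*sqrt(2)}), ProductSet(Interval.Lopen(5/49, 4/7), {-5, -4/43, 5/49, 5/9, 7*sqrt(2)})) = ProductSet({4/7}, {7*sqrt(2)})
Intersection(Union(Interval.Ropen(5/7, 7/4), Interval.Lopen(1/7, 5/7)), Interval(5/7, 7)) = Interval.Ropen(5/7, 7/4)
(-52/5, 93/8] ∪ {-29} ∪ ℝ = (-∞, ∞)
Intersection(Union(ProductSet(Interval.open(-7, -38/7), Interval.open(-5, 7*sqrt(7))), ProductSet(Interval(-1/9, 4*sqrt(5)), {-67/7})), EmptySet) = EmptySet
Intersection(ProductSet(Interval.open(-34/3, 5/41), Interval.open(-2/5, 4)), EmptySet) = EmptySet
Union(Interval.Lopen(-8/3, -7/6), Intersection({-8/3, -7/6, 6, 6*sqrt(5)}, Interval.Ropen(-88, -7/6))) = Interval(-8/3, -7/6)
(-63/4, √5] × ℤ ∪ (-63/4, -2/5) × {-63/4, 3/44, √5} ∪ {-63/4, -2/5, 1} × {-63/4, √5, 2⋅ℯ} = ((-63/4, √5] × ℤ) ∪ ((-63/4, -2/5) × {-63/4, 3/44, √5}) ∪ ({-63/4, -2/5, 1} × {-63/4, √5, 2⋅ℯ})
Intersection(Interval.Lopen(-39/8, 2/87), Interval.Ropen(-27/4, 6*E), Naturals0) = Range(0, 1, 1)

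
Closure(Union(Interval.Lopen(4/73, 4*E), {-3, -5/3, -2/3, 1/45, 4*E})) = Union({-3, -5/3, -2/3, 1/45}, Interval(4/73, 4*E))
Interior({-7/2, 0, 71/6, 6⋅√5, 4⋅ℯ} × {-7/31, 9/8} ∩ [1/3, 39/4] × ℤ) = ∅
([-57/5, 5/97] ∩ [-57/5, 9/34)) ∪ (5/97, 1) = [-57/5, 1)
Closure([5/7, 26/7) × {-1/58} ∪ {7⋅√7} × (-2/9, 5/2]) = ([5/7, 26/7] × {-1/58}) ∪ ({7⋅√7} × [-2/9, 5/2])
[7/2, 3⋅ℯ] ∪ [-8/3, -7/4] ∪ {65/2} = [-8/3, -7/4] ∪ [7/2, 3⋅ℯ] ∪ {65/2}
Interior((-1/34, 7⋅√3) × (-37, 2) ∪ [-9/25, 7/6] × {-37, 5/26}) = (-1/34, 7⋅√3) × (-37, 2)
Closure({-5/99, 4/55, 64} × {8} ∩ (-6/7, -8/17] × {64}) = ∅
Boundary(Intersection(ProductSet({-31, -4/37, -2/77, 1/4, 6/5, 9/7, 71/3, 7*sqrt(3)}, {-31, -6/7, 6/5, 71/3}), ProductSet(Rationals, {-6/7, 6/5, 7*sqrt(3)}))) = ProductSet({-31, -4/37, -2/77, 1/4, 6/5, 9/7, 71/3}, {-6/7, 6/5})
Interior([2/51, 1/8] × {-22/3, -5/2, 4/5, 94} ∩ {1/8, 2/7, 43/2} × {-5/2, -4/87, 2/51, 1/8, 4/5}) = ∅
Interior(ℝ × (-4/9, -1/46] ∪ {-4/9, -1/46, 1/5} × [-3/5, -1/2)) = (-∞, ∞) × (-4/9, -1/46)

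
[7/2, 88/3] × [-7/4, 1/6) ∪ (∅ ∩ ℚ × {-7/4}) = [7/2, 88/3] × [-7/4, 1/6)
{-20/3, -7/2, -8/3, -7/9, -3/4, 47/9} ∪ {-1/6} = {-20/3, -7/2, -8/3, -7/9, -3/4, -1/6, 47/9}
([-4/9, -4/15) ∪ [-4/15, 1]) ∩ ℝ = [-4/9, 1]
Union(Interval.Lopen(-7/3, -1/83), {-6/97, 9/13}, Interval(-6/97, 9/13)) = Interval.Lopen(-7/3, 9/13)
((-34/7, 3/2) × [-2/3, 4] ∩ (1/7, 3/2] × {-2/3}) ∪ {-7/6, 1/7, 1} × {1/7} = ({-7/6, 1/7, 1} × {1/7}) ∪ ((1/7, 3/2) × {-2/3})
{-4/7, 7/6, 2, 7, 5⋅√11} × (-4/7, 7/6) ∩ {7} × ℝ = {7} × (-4/7, 7/6)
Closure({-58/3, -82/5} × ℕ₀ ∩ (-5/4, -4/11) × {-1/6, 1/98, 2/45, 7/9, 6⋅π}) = ∅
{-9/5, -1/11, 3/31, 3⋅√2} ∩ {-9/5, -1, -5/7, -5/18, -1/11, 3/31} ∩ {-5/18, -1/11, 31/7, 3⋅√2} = {-1/11}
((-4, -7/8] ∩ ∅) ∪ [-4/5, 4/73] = [-4/5, 4/73]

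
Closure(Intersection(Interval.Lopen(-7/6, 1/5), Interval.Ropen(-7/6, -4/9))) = Interval(-7/6, -4/9)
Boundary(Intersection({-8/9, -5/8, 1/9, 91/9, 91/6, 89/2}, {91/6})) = {91/6}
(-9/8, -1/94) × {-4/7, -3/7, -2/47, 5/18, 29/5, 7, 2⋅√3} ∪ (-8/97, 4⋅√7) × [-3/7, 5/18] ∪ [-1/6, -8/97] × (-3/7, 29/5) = ([-1/6, -8/97] × (-3/7, 29/5)) ∪ ((-8/97, 4⋅√7) × [-3/7, 5/18]) ∪ ((-9/8, -1/94) × {-4/7, -3/7, -2/47, 5/18, 29/5, 7, 2⋅√3})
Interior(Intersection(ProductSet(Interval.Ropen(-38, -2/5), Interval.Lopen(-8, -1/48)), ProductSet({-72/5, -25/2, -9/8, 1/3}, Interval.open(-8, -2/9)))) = EmptySet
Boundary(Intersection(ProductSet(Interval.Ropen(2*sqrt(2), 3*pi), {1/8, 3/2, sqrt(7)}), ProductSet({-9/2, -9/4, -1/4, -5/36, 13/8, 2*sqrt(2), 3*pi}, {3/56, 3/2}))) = ProductSet({2*sqrt(2)}, {3/2})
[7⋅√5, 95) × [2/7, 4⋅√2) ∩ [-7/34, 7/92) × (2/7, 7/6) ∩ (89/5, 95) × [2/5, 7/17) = ∅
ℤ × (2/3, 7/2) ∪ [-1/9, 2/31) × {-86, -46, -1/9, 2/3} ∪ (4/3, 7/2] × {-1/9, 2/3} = (ℤ × (2/3, 7/2)) ∪ ((4/3, 7/2] × {-1/9, 2/3}) ∪ ([-1/9, 2/31) × {-86, -46, -1/9, 2/3})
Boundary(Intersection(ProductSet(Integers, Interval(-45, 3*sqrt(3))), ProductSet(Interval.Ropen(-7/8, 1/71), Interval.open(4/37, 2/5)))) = ProductSet(Range(0, 1, 1), Interval(4/37, 2/5))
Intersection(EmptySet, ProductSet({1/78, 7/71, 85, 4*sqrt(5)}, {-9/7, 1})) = EmptySet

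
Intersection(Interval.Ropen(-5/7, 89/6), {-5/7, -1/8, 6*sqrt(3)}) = {-5/7, -1/8, 6*sqrt(3)}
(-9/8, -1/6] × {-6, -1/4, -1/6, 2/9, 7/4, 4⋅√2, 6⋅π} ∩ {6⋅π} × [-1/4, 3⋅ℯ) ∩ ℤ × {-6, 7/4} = ∅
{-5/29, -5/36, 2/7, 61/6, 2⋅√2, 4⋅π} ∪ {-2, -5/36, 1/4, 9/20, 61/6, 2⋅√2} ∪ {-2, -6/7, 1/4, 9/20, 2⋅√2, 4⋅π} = {-2, -6/7, -5/29, -5/36, 1/4, 2/7, 9/20, 61/6, 2⋅√2, 4⋅π}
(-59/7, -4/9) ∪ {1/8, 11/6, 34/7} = (-59/7, -4/9) ∪ {1/8, 11/6, 34/7}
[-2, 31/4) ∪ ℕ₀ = [-2, 31/4) ∪ ℕ₀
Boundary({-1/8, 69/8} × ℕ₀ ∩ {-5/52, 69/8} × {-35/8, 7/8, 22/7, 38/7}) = ∅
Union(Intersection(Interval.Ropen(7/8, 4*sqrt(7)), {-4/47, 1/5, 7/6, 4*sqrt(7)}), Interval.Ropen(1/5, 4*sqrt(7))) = Interval.Ropen(1/5, 4*sqrt(7))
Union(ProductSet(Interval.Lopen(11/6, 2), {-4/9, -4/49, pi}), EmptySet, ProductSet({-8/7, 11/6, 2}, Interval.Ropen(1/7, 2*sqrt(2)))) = Union(ProductSet({-8/7, 11/6, 2}, Interval.Ropen(1/7, 2*sqrt(2))), ProductSet(Interval.Lopen(11/6, 2), {-4/9, -4/49, pi}))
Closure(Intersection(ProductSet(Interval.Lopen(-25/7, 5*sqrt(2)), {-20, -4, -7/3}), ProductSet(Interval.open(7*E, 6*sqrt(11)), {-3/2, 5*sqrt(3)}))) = EmptySet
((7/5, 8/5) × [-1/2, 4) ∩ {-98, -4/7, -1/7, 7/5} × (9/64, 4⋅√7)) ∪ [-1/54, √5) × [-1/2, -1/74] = [-1/54, √5) × [-1/2, -1/74]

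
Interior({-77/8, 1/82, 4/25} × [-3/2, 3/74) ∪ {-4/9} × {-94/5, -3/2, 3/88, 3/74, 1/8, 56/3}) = ∅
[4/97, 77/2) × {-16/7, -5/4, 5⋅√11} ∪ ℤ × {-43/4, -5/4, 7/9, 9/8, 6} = (ℤ × {-43/4, -5/4, 7/9, 9/8, 6}) ∪ ([4/97, 77/2) × {-16/7, -5/4, 5⋅√11})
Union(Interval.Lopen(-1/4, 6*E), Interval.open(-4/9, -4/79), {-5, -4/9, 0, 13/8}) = Union({-5}, Interval(-4/9, 6*E))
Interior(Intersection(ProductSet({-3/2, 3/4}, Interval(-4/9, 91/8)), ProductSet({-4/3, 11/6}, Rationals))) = EmptySet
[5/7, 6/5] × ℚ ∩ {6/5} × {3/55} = {6/5} × {3/55}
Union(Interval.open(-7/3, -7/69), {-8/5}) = Interval.open(-7/3, -7/69)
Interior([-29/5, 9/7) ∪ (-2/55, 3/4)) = (-29/5, 9/7)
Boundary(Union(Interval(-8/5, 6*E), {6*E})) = {-8/5, 6*E}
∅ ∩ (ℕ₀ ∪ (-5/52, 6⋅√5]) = ∅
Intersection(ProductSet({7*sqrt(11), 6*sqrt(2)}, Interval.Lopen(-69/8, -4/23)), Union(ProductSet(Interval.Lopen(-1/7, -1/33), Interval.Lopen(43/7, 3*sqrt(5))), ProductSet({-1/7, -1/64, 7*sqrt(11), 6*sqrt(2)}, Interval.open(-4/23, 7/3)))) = EmptySet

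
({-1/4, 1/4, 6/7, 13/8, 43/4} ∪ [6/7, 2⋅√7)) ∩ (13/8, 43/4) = (13/8, 2⋅√7)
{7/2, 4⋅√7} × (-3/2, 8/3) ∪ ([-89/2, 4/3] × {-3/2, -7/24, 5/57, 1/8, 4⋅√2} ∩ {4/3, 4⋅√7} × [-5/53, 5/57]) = ({4/3} × {5/57}) ∪ ({7/2, 4⋅√7} × (-3/2, 8/3))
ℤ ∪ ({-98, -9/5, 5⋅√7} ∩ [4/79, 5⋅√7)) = ℤ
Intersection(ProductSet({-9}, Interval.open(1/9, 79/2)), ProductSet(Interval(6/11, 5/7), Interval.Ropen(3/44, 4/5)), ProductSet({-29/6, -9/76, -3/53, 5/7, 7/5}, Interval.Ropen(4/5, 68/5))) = EmptySet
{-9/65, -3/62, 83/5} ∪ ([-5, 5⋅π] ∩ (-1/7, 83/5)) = (-1/7, 5⋅π] ∪ {83/5}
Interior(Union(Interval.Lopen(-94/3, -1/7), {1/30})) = Interval.open(-94/3, -1/7)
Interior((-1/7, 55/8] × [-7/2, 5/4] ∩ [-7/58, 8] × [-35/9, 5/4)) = (-7/58, 55/8) × (-7/2, 5/4)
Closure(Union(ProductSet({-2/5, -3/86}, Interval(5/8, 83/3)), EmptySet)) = ProductSet({-2/5, -3/86}, Interval(5/8, 83/3))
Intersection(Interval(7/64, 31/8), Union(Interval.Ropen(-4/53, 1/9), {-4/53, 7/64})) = Interval.Ropen(7/64, 1/9)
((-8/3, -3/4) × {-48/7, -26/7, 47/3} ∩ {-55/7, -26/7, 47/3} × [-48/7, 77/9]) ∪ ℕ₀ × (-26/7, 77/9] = ℕ₀ × (-26/7, 77/9]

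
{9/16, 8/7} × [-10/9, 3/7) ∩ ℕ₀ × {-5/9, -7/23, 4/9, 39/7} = ∅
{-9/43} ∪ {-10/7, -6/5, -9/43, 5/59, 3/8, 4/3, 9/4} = {-10/7, -6/5, -9/43, 5/59, 3/8, 4/3, 9/4}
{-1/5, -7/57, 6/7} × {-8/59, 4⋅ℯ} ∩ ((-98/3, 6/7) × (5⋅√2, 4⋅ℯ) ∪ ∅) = ∅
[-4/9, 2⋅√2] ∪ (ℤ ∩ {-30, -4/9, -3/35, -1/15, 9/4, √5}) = {-30} ∪ [-4/9, 2⋅√2]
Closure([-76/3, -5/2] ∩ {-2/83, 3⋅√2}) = ∅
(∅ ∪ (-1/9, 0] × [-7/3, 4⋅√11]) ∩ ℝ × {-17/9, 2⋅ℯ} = (-1/9, 0] × {-17/9, 2⋅ℯ}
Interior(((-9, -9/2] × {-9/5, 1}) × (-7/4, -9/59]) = ∅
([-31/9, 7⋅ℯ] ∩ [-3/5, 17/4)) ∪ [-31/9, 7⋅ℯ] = [-31/9, 7⋅ℯ]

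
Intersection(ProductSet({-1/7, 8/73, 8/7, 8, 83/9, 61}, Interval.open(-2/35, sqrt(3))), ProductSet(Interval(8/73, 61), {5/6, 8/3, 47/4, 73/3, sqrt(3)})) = ProductSet({8/73, 8/7, 8, 83/9, 61}, {5/6})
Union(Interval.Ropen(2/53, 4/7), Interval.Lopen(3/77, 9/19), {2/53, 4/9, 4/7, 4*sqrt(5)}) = Union({4*sqrt(5)}, Interval(2/53, 4/7))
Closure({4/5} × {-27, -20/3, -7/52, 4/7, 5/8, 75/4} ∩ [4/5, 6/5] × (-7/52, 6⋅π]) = {4/5} × {4/7, 5/8, 75/4}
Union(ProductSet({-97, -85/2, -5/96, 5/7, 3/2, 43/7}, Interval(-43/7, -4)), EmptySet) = ProductSet({-97, -85/2, -5/96, 5/7, 3/2, 43/7}, Interval(-43/7, -4))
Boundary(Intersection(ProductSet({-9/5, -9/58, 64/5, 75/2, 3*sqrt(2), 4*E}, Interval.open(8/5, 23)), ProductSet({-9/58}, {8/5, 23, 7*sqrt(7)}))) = ProductSet({-9/58}, {7*sqrt(7)})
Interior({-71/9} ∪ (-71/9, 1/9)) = (-71/9, 1/9)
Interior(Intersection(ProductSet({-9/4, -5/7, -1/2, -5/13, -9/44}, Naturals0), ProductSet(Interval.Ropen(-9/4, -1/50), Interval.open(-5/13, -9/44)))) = EmptySet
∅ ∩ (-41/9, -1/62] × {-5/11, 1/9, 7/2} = ∅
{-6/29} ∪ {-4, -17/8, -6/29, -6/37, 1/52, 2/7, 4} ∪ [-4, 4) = [-4, 4]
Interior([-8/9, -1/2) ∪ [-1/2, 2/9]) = (-8/9, 2/9)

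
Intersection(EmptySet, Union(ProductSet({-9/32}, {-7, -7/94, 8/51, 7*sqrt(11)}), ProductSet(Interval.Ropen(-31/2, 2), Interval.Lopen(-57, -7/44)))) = EmptySet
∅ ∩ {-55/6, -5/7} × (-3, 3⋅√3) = ∅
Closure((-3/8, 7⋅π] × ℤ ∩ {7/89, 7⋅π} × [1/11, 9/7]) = {7/89, 7⋅π} × {1}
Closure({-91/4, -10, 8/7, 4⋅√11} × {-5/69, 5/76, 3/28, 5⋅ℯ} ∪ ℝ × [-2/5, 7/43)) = (ℝ × [-2/5, 7/43]) ∪ ({-91/4, -10, 8/7, 4⋅√11} × {-5/69, 5/76, 3/28, 5⋅ℯ})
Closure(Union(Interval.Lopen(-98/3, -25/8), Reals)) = Interval(-oo, oo)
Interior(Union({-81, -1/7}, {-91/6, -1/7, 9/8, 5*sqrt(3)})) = EmptySet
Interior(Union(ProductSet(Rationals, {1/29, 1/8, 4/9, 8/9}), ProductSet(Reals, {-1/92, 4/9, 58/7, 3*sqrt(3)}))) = EmptySet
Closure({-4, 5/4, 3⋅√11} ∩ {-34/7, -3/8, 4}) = ∅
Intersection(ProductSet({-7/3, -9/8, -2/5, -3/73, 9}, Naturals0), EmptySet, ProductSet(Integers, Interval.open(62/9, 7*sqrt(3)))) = EmptySet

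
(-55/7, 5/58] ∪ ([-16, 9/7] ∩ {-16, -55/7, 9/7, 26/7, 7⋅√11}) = {-16, 9/7} ∪ [-55/7, 5/58]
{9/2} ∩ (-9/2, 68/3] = {9/2}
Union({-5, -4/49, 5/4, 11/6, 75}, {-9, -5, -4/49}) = {-9, -5, -4/49, 5/4, 11/6, 75}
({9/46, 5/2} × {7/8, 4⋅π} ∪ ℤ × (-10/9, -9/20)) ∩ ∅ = ∅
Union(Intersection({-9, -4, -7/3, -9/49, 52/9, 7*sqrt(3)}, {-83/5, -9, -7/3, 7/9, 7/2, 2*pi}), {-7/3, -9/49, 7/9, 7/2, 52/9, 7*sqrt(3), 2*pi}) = {-9, -7/3, -9/49, 7/9, 7/2, 52/9, 7*sqrt(3), 2*pi}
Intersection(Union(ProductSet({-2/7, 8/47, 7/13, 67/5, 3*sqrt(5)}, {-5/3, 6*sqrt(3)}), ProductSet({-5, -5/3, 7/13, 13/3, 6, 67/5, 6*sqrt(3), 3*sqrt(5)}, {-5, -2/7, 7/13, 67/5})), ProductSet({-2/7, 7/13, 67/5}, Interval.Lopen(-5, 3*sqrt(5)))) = Union(ProductSet({7/13, 67/5}, {-2/7, 7/13}), ProductSet({-2/7, 7/13, 67/5}, {-5/3}))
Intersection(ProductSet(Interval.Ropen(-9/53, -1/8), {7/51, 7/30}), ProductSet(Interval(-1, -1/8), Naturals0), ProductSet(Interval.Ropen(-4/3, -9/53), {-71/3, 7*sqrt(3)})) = EmptySet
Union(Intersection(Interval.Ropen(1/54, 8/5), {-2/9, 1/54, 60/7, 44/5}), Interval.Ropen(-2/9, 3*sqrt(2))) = Interval.Ropen(-2/9, 3*sqrt(2))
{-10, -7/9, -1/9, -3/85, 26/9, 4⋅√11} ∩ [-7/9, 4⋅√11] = {-7/9, -1/9, -3/85, 26/9, 4⋅√11}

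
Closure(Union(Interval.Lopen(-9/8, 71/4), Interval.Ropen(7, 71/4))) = Interval(-9/8, 71/4)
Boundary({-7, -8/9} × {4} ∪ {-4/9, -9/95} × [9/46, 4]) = ({-7, -8/9} × {4}) ∪ ({-4/9, -9/95} × [9/46, 4])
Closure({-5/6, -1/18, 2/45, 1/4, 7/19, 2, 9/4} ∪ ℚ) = ℝ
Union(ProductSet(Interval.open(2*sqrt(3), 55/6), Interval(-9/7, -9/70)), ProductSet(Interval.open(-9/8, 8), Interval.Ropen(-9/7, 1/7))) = Union(ProductSet(Interval.open(-9/8, 8), Interval.Ropen(-9/7, 1/7)), ProductSet(Interval.open(2*sqrt(3), 55/6), Interval(-9/7, -9/70)))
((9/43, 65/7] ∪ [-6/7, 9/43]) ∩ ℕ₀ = {0, 1, …, 9}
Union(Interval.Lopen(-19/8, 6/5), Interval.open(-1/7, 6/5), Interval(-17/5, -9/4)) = Interval(-17/5, 6/5)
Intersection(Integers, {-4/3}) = EmptySet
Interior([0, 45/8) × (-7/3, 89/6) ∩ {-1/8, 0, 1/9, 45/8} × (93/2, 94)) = ∅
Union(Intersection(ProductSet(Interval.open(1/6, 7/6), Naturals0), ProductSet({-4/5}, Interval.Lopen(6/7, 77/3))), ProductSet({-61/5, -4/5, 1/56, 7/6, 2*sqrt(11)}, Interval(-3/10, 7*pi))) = ProductSet({-61/5, -4/5, 1/56, 7/6, 2*sqrt(11)}, Interval(-3/10, 7*pi))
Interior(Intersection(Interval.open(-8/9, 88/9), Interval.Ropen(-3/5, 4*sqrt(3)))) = Interval.open(-3/5, 4*sqrt(3))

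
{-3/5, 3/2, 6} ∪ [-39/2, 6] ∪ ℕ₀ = [-39/2, 6] ∪ ℕ₀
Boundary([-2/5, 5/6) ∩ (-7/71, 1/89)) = {-7/71, 1/89}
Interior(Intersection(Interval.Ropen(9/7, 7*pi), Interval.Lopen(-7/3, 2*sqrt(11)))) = Interval.open(9/7, 2*sqrt(11))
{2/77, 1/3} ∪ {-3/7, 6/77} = {-3/7, 2/77, 6/77, 1/3}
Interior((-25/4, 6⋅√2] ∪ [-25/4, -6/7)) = (-25/4, 6⋅√2)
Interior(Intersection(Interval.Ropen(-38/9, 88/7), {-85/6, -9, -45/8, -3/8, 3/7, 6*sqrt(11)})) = EmptySet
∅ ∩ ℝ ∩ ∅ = ∅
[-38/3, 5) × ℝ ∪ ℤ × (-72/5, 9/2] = (ℤ × (-72/5, 9/2]) ∪ ([-38/3, 5) × ℝ)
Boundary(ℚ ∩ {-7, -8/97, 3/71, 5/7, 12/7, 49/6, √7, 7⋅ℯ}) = {-7, -8/97, 3/71, 5/7, 12/7, 49/6}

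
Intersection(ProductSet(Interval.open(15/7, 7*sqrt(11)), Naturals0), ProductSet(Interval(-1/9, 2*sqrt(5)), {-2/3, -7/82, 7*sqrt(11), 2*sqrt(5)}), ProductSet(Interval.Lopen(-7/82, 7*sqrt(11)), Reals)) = EmptySet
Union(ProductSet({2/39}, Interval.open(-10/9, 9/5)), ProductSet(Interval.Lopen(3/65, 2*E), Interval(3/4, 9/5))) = Union(ProductSet({2/39}, Interval.open(-10/9, 9/5)), ProductSet(Interval.Lopen(3/65, 2*E), Interval(3/4, 9/5)))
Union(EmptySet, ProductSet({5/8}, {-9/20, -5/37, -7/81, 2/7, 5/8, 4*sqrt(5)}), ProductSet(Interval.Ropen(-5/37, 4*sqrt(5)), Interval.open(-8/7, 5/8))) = Union(ProductSet({5/8}, {-9/20, -5/37, -7/81, 2/7, 5/8, 4*sqrt(5)}), ProductSet(Interval.Ropen(-5/37, 4*sqrt(5)), Interval.open(-8/7, 5/8)))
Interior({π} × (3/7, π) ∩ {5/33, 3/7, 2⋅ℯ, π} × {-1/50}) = ∅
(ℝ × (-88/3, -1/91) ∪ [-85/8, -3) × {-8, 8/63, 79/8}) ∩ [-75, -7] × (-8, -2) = [-75, -7] × (-8, -2)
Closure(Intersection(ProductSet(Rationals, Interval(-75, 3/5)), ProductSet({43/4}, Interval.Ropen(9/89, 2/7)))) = ProductSet({43/4}, Interval(9/89, 2/7))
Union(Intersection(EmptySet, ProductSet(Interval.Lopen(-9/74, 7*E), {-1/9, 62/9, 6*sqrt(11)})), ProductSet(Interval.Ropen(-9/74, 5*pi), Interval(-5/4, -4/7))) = ProductSet(Interval.Ropen(-9/74, 5*pi), Interval(-5/4, -4/7))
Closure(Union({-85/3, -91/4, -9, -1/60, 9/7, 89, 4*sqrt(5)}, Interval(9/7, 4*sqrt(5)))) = Union({-85/3, -91/4, -9, -1/60, 89}, Interval(9/7, 4*sqrt(5)))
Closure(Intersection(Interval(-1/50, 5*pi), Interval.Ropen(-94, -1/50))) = EmptySet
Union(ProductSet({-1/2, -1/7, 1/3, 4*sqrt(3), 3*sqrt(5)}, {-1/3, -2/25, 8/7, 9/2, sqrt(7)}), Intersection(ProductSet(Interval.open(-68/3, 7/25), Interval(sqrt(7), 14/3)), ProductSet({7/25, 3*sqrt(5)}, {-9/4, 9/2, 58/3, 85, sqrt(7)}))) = ProductSet({-1/2, -1/7, 1/3, 4*sqrt(3), 3*sqrt(5)}, {-1/3, -2/25, 8/7, 9/2, sqrt(7)})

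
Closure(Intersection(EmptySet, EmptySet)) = EmptySet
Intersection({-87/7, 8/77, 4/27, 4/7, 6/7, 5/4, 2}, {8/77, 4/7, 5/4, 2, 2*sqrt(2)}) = {8/77, 4/7, 5/4, 2}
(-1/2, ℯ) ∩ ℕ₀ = {0, 1, 2}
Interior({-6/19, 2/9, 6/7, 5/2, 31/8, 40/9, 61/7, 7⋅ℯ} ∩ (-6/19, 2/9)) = ∅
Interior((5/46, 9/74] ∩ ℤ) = ∅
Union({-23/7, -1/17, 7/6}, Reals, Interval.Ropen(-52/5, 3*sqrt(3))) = Interval(-oo, oo)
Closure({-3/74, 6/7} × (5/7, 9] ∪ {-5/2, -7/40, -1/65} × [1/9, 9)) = ({-3/74, 6/7} × [5/7, 9]) ∪ ({-5/2, -7/40, -1/65} × [1/9, 9])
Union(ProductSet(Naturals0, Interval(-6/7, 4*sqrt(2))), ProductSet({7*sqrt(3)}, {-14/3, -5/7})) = Union(ProductSet({7*sqrt(3)}, {-14/3, -5/7}), ProductSet(Naturals0, Interval(-6/7, 4*sqrt(2))))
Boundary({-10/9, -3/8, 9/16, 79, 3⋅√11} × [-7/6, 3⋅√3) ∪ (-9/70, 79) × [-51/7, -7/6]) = ({-9/70, 79} × [-51/7, -7/6]) ∪ ([-9/70, 79] × {-51/7, -7/6}) ∪ ({-10/9, -3/8, 9/16, 79, 3⋅√11} × [-7/6, 3⋅√3])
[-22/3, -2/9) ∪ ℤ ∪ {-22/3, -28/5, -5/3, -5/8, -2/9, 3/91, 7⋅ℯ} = ℤ ∪ [-22/3, -2/9] ∪ {3/91, 7⋅ℯ}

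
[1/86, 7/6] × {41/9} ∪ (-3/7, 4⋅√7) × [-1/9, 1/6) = ([1/86, 7/6] × {41/9}) ∪ ((-3/7, 4⋅√7) × [-1/9, 1/6))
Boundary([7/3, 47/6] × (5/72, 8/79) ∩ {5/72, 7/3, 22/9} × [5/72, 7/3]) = {7/3, 22/9} × [5/72, 8/79]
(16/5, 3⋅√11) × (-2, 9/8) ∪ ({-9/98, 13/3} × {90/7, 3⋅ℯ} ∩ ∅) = (16/5, 3⋅√11) × (-2, 9/8)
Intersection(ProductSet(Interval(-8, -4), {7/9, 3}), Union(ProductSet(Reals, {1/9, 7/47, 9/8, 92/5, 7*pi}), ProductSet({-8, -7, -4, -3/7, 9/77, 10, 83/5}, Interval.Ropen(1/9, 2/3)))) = EmptySet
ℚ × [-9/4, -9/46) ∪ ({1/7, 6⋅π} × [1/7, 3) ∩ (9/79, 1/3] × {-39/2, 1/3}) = ({1/7} × {1/3}) ∪ (ℚ × [-9/4, -9/46))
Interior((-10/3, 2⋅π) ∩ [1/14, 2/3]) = (1/14, 2/3)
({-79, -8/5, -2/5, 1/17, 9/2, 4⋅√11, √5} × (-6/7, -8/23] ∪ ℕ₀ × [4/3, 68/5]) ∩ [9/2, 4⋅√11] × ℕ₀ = {5, 6, …, 13} × {2, 3, …, 13}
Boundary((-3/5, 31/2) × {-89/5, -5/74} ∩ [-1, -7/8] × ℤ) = ∅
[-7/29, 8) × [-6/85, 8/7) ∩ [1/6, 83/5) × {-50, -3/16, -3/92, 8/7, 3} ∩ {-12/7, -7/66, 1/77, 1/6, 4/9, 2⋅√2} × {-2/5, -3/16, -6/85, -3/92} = {1/6, 4/9, 2⋅√2} × {-3/92}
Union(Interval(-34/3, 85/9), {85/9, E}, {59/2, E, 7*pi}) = Union({59/2, 7*pi}, Interval(-34/3, 85/9))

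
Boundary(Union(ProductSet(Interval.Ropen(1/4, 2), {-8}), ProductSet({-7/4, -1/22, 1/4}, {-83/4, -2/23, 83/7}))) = Union(ProductSet({-7/4, -1/22, 1/4}, {-83/4, -2/23, 83/7}), ProductSet(Interval(1/4, 2), {-8}))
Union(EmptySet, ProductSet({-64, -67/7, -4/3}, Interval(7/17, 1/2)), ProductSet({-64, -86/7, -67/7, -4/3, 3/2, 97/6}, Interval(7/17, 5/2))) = ProductSet({-64, -86/7, -67/7, -4/3, 3/2, 97/6}, Interval(7/17, 5/2))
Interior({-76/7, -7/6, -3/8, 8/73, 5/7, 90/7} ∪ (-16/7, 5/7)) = (-16/7, 5/7)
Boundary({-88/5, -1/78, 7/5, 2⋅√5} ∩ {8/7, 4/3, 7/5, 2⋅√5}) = {7/5, 2⋅√5}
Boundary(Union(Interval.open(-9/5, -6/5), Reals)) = EmptySet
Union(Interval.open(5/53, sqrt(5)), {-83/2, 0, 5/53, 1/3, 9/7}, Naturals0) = Union({-83/2}, Interval.Ropen(5/53, sqrt(5)), Naturals0)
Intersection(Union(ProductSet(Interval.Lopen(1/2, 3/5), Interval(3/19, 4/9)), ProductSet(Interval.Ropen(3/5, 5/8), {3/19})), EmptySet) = EmptySet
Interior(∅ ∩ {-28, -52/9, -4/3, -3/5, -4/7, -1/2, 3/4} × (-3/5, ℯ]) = ∅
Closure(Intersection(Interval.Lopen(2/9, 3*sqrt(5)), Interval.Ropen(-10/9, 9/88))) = EmptySet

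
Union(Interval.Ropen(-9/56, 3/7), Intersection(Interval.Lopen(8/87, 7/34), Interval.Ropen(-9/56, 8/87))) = Interval.Ropen(-9/56, 3/7)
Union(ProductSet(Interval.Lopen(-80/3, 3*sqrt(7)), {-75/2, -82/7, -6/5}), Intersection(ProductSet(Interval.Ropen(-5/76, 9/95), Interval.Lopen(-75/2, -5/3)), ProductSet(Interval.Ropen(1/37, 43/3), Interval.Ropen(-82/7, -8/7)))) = Union(ProductSet(Interval.Lopen(-80/3, 3*sqrt(7)), {-75/2, -82/7, -6/5}), ProductSet(Interval.Ropen(1/37, 9/95), Interval(-82/7, -5/3)))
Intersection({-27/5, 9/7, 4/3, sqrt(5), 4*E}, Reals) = {-27/5, 9/7, 4/3, sqrt(5), 4*E}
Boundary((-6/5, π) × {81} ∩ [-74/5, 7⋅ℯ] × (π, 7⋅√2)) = ∅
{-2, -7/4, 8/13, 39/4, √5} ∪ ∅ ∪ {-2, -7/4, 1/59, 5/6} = {-2, -7/4, 1/59, 8/13, 5/6, 39/4, √5}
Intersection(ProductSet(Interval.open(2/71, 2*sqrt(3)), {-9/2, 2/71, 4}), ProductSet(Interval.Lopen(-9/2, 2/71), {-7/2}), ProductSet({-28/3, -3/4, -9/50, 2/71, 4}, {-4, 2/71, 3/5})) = EmptySet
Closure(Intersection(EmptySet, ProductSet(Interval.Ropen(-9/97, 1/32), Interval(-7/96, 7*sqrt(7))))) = EmptySet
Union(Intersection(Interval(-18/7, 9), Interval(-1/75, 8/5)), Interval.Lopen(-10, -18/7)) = Union(Interval.Lopen(-10, -18/7), Interval(-1/75, 8/5))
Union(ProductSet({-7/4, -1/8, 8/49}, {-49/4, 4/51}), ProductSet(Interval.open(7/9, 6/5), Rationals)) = Union(ProductSet({-7/4, -1/8, 8/49}, {-49/4, 4/51}), ProductSet(Interval.open(7/9, 6/5), Rationals))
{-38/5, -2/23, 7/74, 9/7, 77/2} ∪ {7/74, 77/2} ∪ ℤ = ℤ ∪ {-38/5, -2/23, 7/74, 9/7, 77/2}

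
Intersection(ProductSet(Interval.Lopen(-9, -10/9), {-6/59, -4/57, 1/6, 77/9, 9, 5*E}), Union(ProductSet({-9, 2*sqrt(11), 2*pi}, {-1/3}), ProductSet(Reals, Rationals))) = ProductSet(Interval.Lopen(-9, -10/9), {-6/59, -4/57, 1/6, 77/9, 9})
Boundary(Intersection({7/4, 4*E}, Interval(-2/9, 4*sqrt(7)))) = {7/4}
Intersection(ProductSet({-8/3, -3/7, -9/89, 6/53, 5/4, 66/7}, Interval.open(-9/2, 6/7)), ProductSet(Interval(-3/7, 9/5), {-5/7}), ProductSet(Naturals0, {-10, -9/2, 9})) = EmptySet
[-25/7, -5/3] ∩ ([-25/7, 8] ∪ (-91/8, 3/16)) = [-25/7, -5/3]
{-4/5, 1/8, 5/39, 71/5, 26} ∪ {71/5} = {-4/5, 1/8, 5/39, 71/5, 26}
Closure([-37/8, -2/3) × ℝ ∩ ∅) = ∅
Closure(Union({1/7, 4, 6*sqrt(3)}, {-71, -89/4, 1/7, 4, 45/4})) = {-71, -89/4, 1/7, 4, 45/4, 6*sqrt(3)}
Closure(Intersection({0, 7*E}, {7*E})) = {7*E}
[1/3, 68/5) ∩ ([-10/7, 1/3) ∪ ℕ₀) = {1, 2, …, 13}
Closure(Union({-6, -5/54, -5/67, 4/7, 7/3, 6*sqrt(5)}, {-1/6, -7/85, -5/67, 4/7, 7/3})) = {-6, -1/6, -5/54, -7/85, -5/67, 4/7, 7/3, 6*sqrt(5)}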